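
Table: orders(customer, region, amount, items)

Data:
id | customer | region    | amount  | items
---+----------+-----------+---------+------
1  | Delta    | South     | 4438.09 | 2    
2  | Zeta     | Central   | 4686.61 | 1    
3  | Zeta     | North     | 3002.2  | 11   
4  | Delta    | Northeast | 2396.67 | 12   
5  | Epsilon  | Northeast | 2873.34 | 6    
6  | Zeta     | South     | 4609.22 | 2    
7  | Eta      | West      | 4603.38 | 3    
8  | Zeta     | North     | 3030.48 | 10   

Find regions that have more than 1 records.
SELECT region, COUNT(*) as cnt
FROM orders
GROUP BY region
HAVING COUNT(*) > 1

Result:
  North: 2
  Northeast: 2
  South: 2

Note: HAVING filters groups after aggregation, WHERE filters rows before.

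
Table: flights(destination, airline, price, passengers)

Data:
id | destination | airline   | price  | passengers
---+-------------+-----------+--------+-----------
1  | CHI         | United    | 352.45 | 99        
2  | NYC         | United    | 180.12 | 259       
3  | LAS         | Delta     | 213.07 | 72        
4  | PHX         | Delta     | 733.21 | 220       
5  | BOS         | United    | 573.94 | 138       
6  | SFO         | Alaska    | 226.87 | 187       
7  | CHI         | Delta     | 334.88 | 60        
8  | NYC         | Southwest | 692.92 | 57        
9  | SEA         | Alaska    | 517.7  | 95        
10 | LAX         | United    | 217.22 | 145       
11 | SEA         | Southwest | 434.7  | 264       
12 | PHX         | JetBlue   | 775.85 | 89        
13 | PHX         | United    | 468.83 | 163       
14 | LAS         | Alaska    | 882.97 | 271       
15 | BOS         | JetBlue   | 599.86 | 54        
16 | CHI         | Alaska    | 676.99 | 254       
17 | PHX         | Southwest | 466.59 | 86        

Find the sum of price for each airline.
SELECT airline, SUM(price) as result
FROM flights
GROUP BY airline

Result:
  Alaska: 2304.53
  Delta: 1281.16
  JetBlue: 1375.71
  Southwest: 1594.21
  United: 1792.56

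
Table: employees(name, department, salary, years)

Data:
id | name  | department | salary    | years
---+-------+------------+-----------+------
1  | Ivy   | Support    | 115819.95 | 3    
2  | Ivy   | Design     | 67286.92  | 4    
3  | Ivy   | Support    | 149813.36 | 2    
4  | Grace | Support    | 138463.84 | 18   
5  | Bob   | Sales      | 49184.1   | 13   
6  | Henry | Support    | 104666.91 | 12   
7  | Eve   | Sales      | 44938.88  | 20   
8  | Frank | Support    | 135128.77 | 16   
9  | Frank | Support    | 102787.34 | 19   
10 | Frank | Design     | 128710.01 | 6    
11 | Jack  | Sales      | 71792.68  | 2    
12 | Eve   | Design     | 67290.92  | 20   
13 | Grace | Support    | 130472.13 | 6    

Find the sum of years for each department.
SELECT department, SUM(years) as result
FROM employees
GROUP BY department

Result:
  Design: 30
  Sales: 35
  Support: 76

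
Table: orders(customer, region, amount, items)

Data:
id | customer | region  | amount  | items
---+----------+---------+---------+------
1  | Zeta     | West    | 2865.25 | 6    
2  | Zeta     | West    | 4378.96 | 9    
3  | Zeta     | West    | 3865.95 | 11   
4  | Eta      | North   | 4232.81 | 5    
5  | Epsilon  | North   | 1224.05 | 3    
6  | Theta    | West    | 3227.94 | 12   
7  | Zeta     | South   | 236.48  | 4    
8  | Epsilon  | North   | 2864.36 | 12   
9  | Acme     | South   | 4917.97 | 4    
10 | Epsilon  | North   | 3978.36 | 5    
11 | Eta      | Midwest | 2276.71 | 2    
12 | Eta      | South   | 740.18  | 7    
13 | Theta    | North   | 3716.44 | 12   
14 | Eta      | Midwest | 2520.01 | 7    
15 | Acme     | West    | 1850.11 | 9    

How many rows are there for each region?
SELECT region, COUNT(*) as count
FROM orders
GROUP BY region

Result:
  Midwest: 2
  North: 5
  South: 3
  West: 5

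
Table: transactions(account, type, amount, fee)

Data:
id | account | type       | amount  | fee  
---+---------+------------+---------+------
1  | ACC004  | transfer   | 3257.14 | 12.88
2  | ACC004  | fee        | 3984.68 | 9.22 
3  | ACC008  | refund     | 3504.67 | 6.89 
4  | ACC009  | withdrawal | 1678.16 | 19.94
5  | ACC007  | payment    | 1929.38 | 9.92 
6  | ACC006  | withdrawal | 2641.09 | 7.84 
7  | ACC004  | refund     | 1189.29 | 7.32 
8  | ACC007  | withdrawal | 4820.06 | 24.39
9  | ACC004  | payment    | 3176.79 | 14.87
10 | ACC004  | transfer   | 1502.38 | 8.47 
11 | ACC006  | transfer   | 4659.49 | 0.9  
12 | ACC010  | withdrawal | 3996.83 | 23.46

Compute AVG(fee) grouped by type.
SELECT type, AVG(fee) as result
FROM transactions
GROUP BY type

Result:
  fee: 9.22
  payment: 12.40
  refund: 7.11
  transfer: 7.42
  withdrawal: 18.91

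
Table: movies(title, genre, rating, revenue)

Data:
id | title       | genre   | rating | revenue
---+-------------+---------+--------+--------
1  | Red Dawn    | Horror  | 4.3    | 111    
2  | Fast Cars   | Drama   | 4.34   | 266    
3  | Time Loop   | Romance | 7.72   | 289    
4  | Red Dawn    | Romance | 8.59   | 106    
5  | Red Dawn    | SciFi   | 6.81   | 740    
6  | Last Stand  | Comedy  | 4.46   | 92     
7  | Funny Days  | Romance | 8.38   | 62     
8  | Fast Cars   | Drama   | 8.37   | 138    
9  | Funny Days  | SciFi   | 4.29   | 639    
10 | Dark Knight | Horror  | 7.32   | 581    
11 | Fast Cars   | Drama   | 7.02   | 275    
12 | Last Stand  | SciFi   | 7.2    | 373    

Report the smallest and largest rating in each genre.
SELECT genre, MIN(rating), MAX(rating)
FROM movies
GROUP BY genre

Result:
  Comedy: min=4.46, max=4.46
  Drama: min=4.34, max=8.37
  Horror: min=4.30, max=7.32
  Romance: min=7.72, max=8.59
  SciFi: min=4.29, max=7.20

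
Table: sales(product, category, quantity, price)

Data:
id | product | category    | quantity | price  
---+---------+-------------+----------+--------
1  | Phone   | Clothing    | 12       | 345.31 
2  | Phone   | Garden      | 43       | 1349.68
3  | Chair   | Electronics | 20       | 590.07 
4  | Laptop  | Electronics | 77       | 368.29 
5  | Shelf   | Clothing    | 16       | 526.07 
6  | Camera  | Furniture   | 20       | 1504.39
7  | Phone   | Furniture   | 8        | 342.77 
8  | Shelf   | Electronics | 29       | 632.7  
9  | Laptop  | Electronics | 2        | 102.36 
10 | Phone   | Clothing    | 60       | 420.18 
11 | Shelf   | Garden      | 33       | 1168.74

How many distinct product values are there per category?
SELECT category, COUNT(DISTINCT product)
FROM sales
GROUP BY category

Result:
  Clothing: 2 distinct
  Electronics: 3 distinct
  Furniture: 2 distinct
  Garden: 2 distinct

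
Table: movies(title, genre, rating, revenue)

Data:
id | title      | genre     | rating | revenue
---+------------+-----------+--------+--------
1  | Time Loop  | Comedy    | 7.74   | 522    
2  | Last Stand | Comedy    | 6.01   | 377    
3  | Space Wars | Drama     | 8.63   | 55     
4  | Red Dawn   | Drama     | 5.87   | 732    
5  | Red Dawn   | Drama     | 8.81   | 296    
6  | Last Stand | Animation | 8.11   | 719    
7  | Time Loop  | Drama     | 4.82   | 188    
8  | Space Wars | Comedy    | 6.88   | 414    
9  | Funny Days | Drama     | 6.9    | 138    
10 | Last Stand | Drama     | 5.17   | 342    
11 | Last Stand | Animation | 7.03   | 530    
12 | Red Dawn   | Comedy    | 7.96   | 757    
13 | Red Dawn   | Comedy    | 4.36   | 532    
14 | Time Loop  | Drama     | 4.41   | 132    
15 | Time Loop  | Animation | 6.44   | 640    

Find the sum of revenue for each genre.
SELECT genre, SUM(revenue) as result
FROM movies
GROUP BY genre

Result:
  Animation: 1889
  Comedy: 2602
  Drama: 1883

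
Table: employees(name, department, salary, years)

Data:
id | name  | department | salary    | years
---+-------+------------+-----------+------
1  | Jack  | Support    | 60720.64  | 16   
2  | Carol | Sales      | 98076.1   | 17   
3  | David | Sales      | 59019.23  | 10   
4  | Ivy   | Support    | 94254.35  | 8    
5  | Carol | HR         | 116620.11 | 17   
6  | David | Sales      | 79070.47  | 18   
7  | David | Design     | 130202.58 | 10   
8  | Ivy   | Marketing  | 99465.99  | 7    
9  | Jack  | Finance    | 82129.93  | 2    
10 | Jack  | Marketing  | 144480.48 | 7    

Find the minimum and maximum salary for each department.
SELECT department, MIN(salary), MAX(salary)
FROM employees
GROUP BY department

Result:
  Design: min=130202.58, max=130202.58
  Finance: min=82129.93, max=82129.93
  HR: min=116620.11, max=116620.11
  Marketing: min=99465.99, max=144480.48
  Sales: min=59019.23, max=98076.10
  Support: min=60720.64, max=94254.35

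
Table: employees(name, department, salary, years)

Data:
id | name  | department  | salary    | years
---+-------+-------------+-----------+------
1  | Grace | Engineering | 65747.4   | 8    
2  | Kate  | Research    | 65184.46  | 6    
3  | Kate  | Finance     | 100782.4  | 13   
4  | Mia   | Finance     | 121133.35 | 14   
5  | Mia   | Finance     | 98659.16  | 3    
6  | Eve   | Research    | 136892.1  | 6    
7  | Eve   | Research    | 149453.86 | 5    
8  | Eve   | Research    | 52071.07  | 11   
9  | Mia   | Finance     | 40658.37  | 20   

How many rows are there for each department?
SELECT department, COUNT(*) as count
FROM employees
GROUP BY department

Result:
  Engineering: 1
  Finance: 4
  Research: 4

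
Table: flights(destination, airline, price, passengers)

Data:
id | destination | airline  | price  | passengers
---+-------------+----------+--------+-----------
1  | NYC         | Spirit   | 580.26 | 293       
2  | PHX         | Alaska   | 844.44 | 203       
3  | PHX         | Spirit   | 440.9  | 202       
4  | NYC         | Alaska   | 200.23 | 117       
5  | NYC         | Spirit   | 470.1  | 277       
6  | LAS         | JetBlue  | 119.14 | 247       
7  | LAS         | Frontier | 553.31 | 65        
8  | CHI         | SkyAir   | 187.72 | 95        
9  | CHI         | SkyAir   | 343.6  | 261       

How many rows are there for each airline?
SELECT airline, COUNT(*) as count
FROM flights
GROUP BY airline

Result:
  Alaska: 2
  Frontier: 1
  JetBlue: 1
  SkyAir: 2
  Spirit: 3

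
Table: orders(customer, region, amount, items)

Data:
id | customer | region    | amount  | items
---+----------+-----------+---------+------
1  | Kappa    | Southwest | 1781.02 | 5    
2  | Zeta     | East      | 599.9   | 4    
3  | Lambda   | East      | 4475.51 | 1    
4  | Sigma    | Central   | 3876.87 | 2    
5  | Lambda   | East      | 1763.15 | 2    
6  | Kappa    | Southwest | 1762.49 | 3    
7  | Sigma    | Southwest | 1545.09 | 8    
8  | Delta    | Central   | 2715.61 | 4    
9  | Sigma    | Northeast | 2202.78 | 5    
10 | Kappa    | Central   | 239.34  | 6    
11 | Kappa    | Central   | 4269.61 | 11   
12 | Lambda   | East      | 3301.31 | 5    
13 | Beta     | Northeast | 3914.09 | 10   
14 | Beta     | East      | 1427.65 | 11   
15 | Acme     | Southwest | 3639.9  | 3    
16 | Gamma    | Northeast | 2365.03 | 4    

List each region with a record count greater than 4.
SELECT region, COUNT(*) as cnt
FROM orders
GROUP BY region
HAVING COUNT(*) > 4

Result:
  East: 5

Note: HAVING filters groups after aggregation, WHERE filters rows before.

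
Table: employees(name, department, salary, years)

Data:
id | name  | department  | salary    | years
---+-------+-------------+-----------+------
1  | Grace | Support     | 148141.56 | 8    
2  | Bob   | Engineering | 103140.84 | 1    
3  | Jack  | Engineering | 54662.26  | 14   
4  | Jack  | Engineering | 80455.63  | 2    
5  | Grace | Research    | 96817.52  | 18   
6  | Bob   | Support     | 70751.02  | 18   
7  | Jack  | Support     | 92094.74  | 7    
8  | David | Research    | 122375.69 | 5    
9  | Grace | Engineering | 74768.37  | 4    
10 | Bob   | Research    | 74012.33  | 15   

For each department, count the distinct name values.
SELECT department, COUNT(DISTINCT name)
FROM employees
GROUP BY department

Result:
  Engineering: 3 distinct
  Research: 3 distinct
  Support: 3 distinct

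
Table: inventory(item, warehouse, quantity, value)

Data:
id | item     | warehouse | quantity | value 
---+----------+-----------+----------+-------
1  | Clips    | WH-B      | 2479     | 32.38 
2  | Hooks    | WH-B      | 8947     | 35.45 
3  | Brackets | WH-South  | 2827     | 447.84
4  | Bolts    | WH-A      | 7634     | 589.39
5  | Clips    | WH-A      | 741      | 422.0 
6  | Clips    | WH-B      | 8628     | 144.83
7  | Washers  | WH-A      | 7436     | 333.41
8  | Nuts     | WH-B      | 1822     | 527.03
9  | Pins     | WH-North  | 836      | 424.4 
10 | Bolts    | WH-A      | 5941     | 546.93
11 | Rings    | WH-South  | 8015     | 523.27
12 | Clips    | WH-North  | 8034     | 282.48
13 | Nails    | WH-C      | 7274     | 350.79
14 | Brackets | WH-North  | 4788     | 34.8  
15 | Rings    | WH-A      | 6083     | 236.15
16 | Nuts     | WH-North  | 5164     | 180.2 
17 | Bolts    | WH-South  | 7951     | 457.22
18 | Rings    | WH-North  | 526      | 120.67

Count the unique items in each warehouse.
SELECT warehouse, COUNT(DISTINCT item)
FROM inventory
GROUP BY warehouse

Result:
  WH-A: 4 distinct
  WH-B: 3 distinct
  WH-C: 1 distinct
  WH-North: 5 distinct
  WH-South: 3 distinct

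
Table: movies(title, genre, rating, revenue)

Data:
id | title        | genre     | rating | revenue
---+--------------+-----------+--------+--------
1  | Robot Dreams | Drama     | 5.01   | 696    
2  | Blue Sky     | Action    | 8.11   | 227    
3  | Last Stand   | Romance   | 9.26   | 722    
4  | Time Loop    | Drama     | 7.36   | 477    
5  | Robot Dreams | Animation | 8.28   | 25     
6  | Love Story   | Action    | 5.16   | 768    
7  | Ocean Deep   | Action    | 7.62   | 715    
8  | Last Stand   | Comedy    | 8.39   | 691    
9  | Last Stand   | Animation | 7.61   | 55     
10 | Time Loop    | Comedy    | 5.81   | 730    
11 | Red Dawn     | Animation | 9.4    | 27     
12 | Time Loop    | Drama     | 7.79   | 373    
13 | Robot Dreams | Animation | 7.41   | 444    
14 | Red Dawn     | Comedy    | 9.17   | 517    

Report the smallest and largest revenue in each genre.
SELECT genre, MIN(revenue), MAX(revenue)
FROM movies
GROUP BY genre

Result:
  Action: min=227, max=768
  Animation: min=25, max=444
  Comedy: min=517, max=730
  Drama: min=373, max=696
  Romance: min=722, max=722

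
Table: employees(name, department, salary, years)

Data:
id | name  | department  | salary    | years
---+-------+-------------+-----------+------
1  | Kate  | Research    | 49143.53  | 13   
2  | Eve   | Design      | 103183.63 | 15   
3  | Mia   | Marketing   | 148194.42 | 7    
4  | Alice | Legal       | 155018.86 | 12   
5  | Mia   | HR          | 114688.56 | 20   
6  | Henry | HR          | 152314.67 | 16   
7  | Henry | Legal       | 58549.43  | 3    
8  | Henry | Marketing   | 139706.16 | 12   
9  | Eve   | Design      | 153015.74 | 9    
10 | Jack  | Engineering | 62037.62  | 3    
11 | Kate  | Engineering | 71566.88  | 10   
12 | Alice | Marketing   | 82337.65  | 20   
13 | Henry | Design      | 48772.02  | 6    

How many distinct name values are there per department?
SELECT department, COUNT(DISTINCT name)
FROM employees
GROUP BY department

Result:
  Design: 2 distinct
  Engineering: 2 distinct
  HR: 2 distinct
  Legal: 2 distinct
  Marketing: 3 distinct
  Research: 1 distinct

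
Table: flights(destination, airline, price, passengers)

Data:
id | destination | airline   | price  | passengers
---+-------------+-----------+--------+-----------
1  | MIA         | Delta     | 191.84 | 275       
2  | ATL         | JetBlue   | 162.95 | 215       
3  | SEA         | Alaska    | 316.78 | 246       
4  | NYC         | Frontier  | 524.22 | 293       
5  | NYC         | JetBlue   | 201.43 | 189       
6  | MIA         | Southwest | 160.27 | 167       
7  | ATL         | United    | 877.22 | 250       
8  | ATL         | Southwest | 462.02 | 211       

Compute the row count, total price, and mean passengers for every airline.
SELECT airline,
       COUNT(*) as cnt,
       SUM(price) as total_price,
       AVG(passengers) as avg_passengers
FROM flights
GROUP BY airline

Result:
  Alaska: 1 records, 316.78 total price, 246.00 avg passengers
  Delta: 1 records, 191.84 total price, 275.00 avg passengers
  Frontier: 1 records, 524.22 total price, 293.00 avg passengers
  JetBlue: 2 records, 364.38 total price, 202.00 avg passengers
  Southwest: 2 records, 622.29 total price, 189.00 avg passengers
  United: 1 records, 877.22 total price, 250.00 avg passengers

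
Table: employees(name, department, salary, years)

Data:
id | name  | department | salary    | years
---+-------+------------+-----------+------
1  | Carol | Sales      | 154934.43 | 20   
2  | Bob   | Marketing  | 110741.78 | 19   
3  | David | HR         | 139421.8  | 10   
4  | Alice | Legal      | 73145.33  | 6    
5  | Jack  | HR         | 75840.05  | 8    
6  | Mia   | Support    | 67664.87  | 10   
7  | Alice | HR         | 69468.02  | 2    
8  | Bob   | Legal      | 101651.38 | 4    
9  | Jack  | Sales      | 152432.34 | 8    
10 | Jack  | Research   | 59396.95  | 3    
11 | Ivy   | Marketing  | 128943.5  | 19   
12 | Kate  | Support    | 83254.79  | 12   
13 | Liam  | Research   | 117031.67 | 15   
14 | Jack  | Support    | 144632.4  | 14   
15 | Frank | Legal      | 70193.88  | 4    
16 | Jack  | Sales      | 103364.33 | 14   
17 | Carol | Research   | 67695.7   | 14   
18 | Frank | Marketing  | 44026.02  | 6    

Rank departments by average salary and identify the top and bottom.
SELECT department, AVG(salary)
FROM employees
GROUP BY department
ORDER BY AVG(salary)

All groups:
  Research: 81374.77
  Legal: 81663.53
  Marketing: 94570.43
  HR: 94909.96
  Support: 98517.35
  Sales: 136910.37

Highest: Sales (136910.37)
Lowest: Research (81374.77)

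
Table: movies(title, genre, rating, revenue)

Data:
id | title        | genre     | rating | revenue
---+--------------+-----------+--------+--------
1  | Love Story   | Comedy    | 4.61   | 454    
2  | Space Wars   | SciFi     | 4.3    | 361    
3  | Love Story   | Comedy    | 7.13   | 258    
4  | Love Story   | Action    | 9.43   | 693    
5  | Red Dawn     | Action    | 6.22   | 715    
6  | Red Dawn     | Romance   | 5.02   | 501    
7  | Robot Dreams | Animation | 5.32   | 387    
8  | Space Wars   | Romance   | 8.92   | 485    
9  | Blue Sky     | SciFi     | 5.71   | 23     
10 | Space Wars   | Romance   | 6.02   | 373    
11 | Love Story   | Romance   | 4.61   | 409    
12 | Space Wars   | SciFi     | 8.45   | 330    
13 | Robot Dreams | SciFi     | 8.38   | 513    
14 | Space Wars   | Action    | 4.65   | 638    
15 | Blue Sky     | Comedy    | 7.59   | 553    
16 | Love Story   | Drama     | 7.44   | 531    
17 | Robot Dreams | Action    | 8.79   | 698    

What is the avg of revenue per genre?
SELECT genre, AVG(revenue) as result
FROM movies
GROUP BY genre

Result:
  Action: 686.00
  Animation: 387.00
  Comedy: 421.67
  Drama: 531.00
  Romance: 442.00
  SciFi: 306.75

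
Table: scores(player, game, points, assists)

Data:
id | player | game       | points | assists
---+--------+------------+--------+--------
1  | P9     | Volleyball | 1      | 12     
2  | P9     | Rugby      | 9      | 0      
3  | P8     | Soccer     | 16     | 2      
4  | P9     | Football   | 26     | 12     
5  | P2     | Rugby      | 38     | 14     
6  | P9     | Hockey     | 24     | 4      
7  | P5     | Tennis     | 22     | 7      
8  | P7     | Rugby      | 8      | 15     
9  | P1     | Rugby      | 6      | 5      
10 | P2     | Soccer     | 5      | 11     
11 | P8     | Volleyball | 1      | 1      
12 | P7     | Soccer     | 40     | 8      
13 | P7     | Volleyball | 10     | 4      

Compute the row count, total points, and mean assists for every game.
SELECT game,
       COUNT(*) as cnt,
       SUM(points) as total_points,
       AVG(assists) as avg_assists
FROM scores
GROUP BY game

Result:
  Football: 1 records, 26 total points, 12.00 avg assists
  Hockey: 1 records, 24 total points, 4.00 avg assists
  Rugby: 4 records, 61 total points, 8.50 avg assists
  Soccer: 3 records, 61 total points, 7.00 avg assists
  Tennis: 1 records, 22 total points, 7.00 avg assists
  Volleyball: 3 records, 12 total points, 5.67 avg assists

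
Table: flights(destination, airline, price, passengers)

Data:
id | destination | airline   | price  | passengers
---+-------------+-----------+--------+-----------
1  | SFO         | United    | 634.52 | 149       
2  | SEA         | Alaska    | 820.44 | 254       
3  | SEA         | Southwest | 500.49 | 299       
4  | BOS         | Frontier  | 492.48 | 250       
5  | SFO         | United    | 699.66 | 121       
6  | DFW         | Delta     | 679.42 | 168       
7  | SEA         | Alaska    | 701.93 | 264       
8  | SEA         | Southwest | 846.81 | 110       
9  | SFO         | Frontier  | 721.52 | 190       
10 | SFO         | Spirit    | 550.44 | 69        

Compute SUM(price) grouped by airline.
SELECT airline, SUM(price) as result
FROM flights
GROUP BY airline

Result:
  Alaska: 1522.37
  Delta: 679.42
  Frontier: 1214.00
  Southwest: 1347.30
  Spirit: 550.44
  United: 1334.18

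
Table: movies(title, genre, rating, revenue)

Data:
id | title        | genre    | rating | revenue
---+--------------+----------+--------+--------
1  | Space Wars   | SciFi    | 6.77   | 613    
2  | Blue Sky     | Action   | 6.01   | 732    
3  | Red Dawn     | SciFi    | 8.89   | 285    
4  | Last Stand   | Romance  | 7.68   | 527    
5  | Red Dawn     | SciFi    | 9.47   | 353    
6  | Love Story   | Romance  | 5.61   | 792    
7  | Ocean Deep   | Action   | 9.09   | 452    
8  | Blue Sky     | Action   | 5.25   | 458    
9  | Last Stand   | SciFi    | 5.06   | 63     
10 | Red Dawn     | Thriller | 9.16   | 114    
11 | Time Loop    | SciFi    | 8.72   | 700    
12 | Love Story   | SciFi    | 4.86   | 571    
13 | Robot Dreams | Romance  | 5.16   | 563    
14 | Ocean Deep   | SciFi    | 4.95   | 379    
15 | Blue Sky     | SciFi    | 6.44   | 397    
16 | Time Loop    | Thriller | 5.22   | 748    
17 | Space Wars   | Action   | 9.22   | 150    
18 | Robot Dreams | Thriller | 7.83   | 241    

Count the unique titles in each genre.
SELECT genre, COUNT(DISTINCT title)
FROM movies
GROUP BY genre

Result:
  Action: 3 distinct
  Romance: 3 distinct
  SciFi: 7 distinct
  Thriller: 3 distinct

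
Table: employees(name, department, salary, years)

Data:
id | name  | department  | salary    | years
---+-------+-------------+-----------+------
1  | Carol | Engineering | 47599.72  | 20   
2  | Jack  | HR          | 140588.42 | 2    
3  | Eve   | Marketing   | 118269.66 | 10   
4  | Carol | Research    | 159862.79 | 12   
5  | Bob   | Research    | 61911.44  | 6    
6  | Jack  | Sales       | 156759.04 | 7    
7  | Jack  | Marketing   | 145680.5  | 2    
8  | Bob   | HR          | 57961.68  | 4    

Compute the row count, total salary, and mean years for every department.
SELECT department,
       COUNT(*) as cnt,
       SUM(salary) as total_salary,
       AVG(years) as avg_years
FROM employees
GROUP BY department

Result:
  Engineering: 1 records, 47599.72 total salary, 20.00 avg years
  HR: 2 records, 198550.10 total salary, 3.00 avg years
  Marketing: 2 records, 263950.16 total salary, 6.00 avg years
  Research: 2 records, 221774.23 total salary, 9.00 avg years
  Sales: 1 records, 156759.04 total salary, 7.00 avg years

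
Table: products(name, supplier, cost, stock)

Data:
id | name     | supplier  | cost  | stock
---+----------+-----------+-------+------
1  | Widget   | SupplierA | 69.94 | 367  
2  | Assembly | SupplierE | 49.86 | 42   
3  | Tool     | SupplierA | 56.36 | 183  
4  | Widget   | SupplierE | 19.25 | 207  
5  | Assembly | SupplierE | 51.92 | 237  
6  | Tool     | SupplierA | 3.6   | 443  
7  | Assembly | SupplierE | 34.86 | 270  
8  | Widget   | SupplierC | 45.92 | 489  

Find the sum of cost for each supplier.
SELECT supplier, SUM(cost) as result
FROM products
GROUP BY supplier

Result:
  SupplierA: 129.90
  SupplierC: 45.92
  SupplierE: 155.89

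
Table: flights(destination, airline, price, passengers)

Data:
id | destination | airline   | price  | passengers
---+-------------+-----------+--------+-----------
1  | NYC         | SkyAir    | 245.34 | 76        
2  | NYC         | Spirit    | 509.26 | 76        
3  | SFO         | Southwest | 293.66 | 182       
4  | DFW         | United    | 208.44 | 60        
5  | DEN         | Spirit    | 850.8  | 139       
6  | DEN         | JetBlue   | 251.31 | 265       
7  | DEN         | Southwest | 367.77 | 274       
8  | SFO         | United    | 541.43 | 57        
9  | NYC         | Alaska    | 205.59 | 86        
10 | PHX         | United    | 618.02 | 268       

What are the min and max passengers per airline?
SELECT airline, MIN(passengers), MAX(passengers)
FROM flights
GROUP BY airline

Result:
  Alaska: min=86, max=86
  JetBlue: min=265, max=265
  SkyAir: min=76, max=76
  Southwest: min=182, max=274
  Spirit: min=76, max=139
  United: min=57, max=268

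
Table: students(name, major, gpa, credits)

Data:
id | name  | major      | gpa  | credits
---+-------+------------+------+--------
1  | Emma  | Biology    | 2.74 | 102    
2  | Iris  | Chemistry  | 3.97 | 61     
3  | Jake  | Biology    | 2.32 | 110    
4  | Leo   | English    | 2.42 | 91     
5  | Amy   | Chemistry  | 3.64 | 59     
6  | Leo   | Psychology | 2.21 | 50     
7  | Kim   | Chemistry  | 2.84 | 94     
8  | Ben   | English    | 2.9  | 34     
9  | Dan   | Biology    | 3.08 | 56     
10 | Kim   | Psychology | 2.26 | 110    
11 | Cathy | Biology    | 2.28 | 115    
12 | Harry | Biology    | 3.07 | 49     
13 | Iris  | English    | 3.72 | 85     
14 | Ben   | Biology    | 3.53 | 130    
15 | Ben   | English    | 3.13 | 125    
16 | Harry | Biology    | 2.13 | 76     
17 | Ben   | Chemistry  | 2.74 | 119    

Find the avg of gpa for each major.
SELECT major, AVG(gpa) as result
FROM students
GROUP BY major

Result:
  Biology: 2.74
  Chemistry: 3.30
  English: 3.04
  Psychology: 2.24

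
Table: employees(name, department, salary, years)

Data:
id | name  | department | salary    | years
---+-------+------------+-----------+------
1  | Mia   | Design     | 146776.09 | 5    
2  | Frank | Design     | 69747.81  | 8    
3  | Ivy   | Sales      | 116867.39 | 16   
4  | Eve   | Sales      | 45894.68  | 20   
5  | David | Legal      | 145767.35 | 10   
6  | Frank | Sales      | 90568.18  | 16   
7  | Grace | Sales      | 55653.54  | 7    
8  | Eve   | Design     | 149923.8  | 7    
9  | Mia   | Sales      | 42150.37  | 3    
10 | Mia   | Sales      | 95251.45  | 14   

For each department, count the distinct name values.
SELECT department, COUNT(DISTINCT name)
FROM employees
GROUP BY department

Result:
  Design: 3 distinct
  Legal: 1 distinct
  Sales: 5 distinct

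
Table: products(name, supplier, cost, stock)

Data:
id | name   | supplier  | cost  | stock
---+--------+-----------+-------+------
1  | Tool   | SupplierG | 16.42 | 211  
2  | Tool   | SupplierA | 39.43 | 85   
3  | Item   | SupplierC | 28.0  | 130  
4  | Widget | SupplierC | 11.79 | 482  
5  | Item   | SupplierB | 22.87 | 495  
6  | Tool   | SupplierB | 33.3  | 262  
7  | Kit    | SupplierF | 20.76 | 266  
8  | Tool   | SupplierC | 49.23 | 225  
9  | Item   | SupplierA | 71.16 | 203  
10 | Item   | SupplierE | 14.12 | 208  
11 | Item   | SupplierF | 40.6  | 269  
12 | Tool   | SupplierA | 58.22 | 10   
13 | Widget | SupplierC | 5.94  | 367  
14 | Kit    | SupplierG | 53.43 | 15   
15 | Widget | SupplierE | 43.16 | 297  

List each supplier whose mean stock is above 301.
SELECT supplier, AVG(stock)
FROM products
GROUP BY supplier
HAVING AVG(stock) > 301

Result:
  SupplierB: avg=378.50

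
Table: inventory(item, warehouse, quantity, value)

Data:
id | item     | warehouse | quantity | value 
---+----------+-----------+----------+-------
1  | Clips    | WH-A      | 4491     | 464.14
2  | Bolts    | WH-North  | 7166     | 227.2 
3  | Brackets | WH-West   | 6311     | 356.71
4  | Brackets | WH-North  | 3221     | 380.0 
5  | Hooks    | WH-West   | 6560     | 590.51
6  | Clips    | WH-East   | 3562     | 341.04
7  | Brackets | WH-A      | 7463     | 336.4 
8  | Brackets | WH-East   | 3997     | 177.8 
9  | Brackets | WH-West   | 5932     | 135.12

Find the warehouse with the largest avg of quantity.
SELECT warehouse, AVG(quantity) as val
FROM inventory
GROUP BY warehouse
ORDER BY val DESC
LIMIT 1

Result: WH-West with avg(quantity) = 6267.67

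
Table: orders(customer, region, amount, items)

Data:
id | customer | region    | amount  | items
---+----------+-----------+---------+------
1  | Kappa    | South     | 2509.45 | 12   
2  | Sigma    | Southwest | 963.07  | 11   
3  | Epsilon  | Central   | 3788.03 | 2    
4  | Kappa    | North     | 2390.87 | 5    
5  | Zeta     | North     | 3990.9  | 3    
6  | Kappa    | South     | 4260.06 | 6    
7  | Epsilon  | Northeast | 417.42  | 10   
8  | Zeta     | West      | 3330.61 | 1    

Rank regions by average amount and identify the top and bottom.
SELECT region, AVG(amount)
FROM orders
GROUP BY region
ORDER BY AVG(amount)

All groups:
  Northeast: 417.42
  Southwest: 963.07
  North: 3190.89
  West: 3330.61
  South: 3384.76
  Central: 3788.03

Highest: Central (3788.03)
Lowest: Northeast (417.42)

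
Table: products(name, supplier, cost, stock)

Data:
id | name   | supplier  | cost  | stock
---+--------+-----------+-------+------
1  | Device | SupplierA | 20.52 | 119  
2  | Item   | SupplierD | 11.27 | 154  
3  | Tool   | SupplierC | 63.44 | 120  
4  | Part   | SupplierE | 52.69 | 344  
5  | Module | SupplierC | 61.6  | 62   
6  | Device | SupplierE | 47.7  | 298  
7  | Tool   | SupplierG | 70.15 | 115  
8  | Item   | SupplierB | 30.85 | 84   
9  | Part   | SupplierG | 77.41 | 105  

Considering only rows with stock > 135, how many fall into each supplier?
SELECT supplier, COUNT(*)
FROM products
WHERE stock > 135
GROUP BY supplier

Note: WHERE filters rows before grouping.

Result:
  SupplierD: 1
  SupplierE: 2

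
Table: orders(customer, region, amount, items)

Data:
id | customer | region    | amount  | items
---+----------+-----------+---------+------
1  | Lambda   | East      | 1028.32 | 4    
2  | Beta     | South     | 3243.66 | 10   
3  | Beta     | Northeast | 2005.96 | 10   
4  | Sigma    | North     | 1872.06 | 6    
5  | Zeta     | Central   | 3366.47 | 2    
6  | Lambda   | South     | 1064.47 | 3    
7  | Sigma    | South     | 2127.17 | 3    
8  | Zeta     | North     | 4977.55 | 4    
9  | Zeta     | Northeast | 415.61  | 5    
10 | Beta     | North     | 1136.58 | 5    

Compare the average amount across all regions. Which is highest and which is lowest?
SELECT region, AVG(amount)
FROM orders
GROUP BY region
ORDER BY AVG(amount)

All groups:
  East: 1028.32
  Northeast: 1210.79
  South: 2145.10
  North: 2662.06
  Central: 3366.47

Highest: Central (3366.47)
Lowest: East (1028.32)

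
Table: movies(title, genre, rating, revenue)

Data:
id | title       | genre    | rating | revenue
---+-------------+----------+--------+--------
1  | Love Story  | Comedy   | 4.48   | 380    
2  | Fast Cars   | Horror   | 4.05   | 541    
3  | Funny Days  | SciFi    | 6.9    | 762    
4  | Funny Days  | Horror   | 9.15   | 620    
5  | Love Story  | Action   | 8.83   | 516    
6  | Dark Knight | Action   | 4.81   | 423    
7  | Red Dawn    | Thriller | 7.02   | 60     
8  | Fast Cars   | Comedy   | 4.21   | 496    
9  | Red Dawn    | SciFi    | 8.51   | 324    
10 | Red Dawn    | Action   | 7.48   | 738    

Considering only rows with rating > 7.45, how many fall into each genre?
SELECT genre, COUNT(*)
FROM movies
WHERE rating > 7.45
GROUP BY genre

Note: WHERE filters rows before grouping.

Result:
  Action: 2
  Horror: 1
  SciFi: 1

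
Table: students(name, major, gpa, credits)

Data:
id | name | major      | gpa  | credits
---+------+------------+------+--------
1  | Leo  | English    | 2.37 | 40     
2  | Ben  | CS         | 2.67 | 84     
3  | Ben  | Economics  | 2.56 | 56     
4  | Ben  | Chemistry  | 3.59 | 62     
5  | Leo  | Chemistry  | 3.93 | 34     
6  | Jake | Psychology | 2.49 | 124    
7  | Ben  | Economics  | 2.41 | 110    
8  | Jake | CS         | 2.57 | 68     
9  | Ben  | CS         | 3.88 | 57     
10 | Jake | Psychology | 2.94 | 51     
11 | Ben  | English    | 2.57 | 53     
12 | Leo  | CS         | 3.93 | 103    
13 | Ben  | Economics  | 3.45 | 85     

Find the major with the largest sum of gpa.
SELECT major, SUM(gpa) as val
FROM students
GROUP BY major
ORDER BY val DESC
LIMIT 1

Result: CS with sum(gpa) = 13.05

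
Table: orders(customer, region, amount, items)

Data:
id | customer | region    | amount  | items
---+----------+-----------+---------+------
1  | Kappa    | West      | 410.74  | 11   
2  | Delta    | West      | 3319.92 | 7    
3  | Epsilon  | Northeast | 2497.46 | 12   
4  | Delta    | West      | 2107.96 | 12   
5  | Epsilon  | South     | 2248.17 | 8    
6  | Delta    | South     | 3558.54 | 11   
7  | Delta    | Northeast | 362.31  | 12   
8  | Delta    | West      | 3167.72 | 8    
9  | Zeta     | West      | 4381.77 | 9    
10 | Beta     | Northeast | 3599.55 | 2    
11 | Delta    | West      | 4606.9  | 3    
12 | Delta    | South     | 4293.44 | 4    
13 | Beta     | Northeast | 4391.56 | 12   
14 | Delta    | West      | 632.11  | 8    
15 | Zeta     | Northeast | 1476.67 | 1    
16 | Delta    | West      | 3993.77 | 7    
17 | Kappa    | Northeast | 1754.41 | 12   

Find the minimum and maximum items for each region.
SELECT region, MIN(items), MAX(items)
FROM orders
GROUP BY region

Result:
  Northeast: min=1, max=12
  South: min=4, max=11
  West: min=3, max=12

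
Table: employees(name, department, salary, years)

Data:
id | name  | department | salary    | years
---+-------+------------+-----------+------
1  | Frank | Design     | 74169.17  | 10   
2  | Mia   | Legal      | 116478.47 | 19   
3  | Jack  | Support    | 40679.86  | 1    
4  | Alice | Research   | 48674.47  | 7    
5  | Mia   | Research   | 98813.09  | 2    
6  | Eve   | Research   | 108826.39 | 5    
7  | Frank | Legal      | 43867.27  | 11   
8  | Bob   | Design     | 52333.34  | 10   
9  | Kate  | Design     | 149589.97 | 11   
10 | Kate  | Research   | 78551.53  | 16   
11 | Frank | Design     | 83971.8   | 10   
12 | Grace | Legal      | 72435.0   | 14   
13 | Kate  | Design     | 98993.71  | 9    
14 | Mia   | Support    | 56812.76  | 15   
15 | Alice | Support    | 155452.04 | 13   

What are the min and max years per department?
SELECT department, MIN(years), MAX(years)
FROM employees
GROUP BY department

Result:
  Design: min=9, max=11
  Legal: min=11, max=19
  Research: min=2, max=16
  Support: min=1, max=15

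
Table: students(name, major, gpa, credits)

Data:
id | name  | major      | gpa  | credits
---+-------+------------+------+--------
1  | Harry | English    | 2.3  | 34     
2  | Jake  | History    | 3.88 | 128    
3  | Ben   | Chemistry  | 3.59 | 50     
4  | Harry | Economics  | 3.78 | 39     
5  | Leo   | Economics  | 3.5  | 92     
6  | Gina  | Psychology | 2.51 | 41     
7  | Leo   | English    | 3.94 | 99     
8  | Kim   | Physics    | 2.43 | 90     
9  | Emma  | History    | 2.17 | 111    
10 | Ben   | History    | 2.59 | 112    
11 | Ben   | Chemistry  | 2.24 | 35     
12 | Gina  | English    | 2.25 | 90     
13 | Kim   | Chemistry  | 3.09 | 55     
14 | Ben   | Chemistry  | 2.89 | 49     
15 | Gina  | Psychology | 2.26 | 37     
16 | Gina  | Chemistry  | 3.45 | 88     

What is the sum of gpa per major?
SELECT major, SUM(gpa) as result
FROM students
GROUP BY major

Result:
  Chemistry: 15.26
  Economics: 7.28
  English: 8.49
  History: 8.64
  Physics: 2.43
  Psychology: 4.77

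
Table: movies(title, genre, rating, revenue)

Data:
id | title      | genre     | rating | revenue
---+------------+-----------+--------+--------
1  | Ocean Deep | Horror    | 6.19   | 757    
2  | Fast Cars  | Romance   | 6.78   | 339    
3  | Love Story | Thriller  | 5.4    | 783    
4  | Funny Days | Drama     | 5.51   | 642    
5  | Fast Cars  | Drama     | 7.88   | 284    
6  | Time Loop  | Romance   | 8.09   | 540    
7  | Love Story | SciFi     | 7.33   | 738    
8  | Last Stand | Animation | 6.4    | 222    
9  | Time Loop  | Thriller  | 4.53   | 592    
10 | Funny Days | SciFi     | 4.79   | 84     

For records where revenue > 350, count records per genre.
SELECT genre, COUNT(*)
FROM movies
WHERE revenue > 350
GROUP BY genre

Note: WHERE filters rows before grouping.

Result:
  Drama: 1
  Horror: 1
  Romance: 1
  SciFi: 1
  Thriller: 2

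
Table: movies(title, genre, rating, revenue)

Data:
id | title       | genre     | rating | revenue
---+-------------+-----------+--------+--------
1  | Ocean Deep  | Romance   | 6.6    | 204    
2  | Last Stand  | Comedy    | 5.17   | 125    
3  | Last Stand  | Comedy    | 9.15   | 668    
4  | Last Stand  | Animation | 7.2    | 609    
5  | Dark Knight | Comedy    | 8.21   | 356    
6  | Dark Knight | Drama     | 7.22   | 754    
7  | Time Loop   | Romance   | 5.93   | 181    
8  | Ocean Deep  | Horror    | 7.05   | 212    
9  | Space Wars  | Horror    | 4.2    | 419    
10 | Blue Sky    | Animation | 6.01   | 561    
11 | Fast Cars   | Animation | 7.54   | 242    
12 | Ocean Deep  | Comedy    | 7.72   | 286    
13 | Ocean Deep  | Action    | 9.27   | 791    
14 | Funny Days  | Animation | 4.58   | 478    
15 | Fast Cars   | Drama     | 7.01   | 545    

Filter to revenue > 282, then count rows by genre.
SELECT genre, COUNT(*)
FROM movies
WHERE revenue > 282
GROUP BY genre

Note: WHERE filters rows before grouping.

Result:
  Action: 1
  Animation: 3
  Comedy: 3
  Drama: 2
  Horror: 1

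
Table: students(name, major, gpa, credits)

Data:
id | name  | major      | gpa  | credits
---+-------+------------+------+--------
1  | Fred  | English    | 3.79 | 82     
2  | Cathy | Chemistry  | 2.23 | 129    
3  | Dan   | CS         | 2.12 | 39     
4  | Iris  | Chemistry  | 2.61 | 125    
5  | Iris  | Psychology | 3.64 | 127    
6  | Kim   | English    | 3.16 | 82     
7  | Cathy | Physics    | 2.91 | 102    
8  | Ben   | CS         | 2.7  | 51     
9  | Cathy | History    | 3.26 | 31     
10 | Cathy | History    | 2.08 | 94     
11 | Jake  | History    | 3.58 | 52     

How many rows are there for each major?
SELECT major, COUNT(*) as count
FROM students
GROUP BY major

Result:
  CS: 2
  Chemistry: 2
  English: 2
  History: 3
  Physics: 1
  Psychology: 1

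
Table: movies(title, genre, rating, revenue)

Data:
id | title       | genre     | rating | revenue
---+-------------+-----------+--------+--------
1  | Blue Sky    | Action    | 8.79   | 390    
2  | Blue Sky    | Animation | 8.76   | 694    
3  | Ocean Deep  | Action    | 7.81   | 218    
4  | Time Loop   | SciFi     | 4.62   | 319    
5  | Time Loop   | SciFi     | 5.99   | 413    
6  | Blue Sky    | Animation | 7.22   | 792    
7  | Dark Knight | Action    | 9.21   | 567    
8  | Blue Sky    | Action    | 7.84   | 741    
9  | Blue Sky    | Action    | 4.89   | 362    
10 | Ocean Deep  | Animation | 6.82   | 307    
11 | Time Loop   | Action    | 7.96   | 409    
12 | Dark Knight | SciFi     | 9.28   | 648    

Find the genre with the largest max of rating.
SELECT genre, MAX(rating) as val
FROM movies
GROUP BY genre
ORDER BY val DESC
LIMIT 1

Result: SciFi with max(rating) = 9.28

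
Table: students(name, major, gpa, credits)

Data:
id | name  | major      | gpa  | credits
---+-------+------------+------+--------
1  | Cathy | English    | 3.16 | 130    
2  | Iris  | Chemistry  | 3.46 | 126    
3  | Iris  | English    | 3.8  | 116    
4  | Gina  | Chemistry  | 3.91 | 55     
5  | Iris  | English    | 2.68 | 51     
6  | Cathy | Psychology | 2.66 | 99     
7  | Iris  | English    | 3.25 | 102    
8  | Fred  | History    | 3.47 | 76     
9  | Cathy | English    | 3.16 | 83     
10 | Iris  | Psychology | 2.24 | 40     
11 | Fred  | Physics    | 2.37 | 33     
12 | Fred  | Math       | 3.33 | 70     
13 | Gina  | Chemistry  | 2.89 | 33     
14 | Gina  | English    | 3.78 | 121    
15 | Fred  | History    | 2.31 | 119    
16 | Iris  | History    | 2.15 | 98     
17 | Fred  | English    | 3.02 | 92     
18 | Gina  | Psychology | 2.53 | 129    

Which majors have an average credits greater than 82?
SELECT major, AVG(credits)
FROM students
GROUP BY major
HAVING AVG(credits) > 82

Result:
  English: avg=99.29
  History: avg=97.67
  Psychology: avg=89.33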